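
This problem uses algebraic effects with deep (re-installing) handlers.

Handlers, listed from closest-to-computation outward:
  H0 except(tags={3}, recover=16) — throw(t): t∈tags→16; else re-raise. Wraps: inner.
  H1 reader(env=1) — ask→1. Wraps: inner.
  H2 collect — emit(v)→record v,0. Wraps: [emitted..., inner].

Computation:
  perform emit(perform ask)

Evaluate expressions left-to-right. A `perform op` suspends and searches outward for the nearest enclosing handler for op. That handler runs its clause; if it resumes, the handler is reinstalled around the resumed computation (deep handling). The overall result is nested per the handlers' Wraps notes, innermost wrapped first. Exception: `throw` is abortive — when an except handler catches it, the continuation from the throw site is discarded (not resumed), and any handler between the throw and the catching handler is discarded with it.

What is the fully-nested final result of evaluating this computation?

Answer: [1, 0]

Evaluation trace:
ask @ H1 ⇒ 1
emit(1) @ H2 ⇒ out+=1
H0 returns 0
H1 returns 0
H2 returns [1, 0]
= [1, 0]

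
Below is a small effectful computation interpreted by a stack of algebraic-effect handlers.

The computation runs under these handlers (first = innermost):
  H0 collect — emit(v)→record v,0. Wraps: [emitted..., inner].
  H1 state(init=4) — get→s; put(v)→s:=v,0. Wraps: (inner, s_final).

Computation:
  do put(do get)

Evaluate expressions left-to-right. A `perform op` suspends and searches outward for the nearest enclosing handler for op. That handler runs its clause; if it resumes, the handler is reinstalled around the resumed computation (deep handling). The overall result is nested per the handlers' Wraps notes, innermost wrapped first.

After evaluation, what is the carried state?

Evaluation trace:
get @ H1 ⇒ 4
put(4) @ H1 ⇒ s:=4
H0 returns [0]
H1 returns ([0], 4)
= ([0], 4)

Answer: 4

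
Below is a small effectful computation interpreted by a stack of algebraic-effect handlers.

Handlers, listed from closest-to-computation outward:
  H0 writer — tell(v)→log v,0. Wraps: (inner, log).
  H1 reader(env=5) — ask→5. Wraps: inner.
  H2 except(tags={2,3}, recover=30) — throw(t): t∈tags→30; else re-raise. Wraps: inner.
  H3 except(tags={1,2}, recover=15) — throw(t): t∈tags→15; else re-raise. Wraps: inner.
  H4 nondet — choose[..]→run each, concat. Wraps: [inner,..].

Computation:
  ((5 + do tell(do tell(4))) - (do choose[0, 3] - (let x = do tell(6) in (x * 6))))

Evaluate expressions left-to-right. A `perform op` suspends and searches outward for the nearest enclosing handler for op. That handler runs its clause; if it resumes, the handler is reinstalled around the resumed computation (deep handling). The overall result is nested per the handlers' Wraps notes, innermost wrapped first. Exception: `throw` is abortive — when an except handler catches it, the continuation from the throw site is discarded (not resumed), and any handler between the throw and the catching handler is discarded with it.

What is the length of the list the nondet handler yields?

Answer: 2

Step-by-step:
tell(4) @ H0 ⇒ log+=4
tell(0) @ H0 ⇒ log+=0
choose[0, 3] @ H4
  branch[0] choose=0:
    tell(6) @ H0 ⇒ log+=6
    H0 returns (5, (4, 0, 6))
    H1 returns (5, (4, 0, 6))
    H2 returns (5, (4, 0, 6))
    H3 returns (5, (4, 0, 6))
    H4 returns [(5, (4, 0, 6))]
  branch[1] choose=3:
    tell(6) @ H0 ⇒ log+=6
    H0 returns (2, (4, 0, 6))
    H1 returns (2, (4, 0, 6))
    H2 returns (2, (4, 0, 6))
    H3 returns (2, (4, 0, 6))
    H4 returns [(2, (4, 0, 6))]
= [(5, (4, 0, 6)), (2, (4, 0, 6))]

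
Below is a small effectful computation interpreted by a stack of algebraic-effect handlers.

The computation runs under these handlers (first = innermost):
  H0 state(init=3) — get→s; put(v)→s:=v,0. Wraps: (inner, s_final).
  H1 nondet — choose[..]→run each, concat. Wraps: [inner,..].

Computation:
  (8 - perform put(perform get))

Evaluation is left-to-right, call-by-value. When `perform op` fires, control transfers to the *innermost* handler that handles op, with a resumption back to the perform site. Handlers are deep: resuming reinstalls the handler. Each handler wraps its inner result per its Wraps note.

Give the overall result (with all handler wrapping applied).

Answer: [(8, 3)]

Step-by-step:
get @ H0 ⇒ 3
put(3) @ H0 ⇒ s:=3
H0 returns (8, 3)
H1 returns [(8, 3)]
= [(8, 3)]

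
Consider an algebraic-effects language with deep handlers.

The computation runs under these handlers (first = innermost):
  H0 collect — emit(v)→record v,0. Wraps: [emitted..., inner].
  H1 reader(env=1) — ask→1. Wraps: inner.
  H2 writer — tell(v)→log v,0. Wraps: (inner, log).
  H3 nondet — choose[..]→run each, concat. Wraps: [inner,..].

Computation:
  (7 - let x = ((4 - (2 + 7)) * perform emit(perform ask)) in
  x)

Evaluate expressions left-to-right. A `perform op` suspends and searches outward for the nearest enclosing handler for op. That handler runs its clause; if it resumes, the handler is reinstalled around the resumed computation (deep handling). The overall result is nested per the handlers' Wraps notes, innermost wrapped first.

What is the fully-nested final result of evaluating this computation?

Evaluation trace:
ask @ H1 ⇒ 1
emit(1) @ H0 ⇒ out+=1
H0 returns [1, 7]
H1 returns [1, 7]
H2 returns ([1, 7], ())
H3 returns [([1, 7], ())]
= [([1, 7], ())]

Answer: [([1, 7], ())]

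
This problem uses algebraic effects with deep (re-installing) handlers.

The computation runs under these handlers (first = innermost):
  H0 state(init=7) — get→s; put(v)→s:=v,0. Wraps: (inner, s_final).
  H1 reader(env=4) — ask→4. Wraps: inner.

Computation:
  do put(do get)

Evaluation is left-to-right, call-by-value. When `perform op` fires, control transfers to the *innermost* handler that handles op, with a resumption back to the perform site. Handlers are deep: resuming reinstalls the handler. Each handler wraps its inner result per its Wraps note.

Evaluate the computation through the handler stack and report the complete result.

Evaluation trace:
get @ H0 ⇒ 7
put(7) @ H0 ⇒ s:=7
H0 returns (0, 7)
H1 returns (0, 7)
= (0, 7)

Answer: (0, 7)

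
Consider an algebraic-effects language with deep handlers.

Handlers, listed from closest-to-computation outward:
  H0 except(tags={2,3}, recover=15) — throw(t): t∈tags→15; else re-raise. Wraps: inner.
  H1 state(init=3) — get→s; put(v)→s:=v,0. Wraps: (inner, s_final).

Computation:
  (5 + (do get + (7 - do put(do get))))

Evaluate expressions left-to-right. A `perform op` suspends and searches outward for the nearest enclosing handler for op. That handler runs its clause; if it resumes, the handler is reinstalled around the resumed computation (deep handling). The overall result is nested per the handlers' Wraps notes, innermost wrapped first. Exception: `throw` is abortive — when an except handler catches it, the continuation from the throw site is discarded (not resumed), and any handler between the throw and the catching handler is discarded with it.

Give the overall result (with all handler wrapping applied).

Answer: (15, 3)

Working:
get @ H1 ⇒ 3
get @ H1 ⇒ 3
put(3) @ H1 ⇒ s:=3
H0 returns 15
H1 returns (15, 3)
= (15, 3)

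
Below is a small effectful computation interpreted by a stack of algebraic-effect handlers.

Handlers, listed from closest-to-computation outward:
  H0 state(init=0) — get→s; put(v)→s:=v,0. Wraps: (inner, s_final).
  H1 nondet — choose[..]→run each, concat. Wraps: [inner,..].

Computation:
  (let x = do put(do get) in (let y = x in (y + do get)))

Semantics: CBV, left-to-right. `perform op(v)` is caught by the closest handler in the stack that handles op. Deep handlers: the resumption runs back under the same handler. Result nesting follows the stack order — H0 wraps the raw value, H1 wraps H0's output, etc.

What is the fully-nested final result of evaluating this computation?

Answer: [(0, 0)]

Working:
get @ H0 ⇒ 0
put(0) @ H0 ⇒ s:=0
get @ H0 ⇒ 0
H0 returns (0, 0)
H1 returns [(0, 0)]
= [(0, 0)]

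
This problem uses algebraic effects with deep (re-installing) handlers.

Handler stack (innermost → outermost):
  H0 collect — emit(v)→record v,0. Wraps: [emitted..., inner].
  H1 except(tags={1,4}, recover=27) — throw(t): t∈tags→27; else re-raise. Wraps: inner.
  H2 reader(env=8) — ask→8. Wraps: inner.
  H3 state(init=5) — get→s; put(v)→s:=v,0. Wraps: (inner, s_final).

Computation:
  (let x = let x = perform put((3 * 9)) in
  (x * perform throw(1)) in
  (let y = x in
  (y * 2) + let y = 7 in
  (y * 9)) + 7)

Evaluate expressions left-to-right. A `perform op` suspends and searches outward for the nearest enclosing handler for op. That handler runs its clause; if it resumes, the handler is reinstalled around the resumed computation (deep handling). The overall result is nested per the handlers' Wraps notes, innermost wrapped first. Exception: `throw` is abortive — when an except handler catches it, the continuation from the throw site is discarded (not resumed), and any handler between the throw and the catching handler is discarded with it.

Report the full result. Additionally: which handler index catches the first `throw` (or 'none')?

Answer: (27, 27) ; first throw caught by: H1

Working:
put(27) @ H3 ⇒ s:=27
throw(1) @ H1 caught ⇒ 27
H2 returns 27
H3 returns (27, 27)
= (27, 27)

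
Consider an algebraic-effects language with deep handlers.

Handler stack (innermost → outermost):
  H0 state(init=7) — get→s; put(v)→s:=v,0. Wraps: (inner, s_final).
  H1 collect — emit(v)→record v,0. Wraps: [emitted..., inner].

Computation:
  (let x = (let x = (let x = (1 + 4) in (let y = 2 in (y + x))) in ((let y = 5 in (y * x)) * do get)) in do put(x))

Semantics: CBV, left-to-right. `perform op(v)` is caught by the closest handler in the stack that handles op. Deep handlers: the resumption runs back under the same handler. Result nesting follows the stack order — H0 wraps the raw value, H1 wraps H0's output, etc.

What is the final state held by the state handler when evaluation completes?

Answer: 245

Evaluation trace:
get @ H0 ⇒ 7
put(245) @ H0 ⇒ s:=245
H0 returns (0, 245)
H1 returns [(0, 245)]
= [(0, 245)]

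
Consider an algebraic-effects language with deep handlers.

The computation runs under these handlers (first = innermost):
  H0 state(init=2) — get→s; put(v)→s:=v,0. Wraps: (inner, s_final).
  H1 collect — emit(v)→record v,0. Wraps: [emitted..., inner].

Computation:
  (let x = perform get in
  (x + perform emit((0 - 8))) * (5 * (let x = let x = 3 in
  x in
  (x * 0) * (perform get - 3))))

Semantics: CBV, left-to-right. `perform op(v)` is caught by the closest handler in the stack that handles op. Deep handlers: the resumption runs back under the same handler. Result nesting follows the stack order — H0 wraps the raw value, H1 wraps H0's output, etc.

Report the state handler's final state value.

Step-by-step:
get @ H0 ⇒ 2
emit(-8) @ H1 ⇒ out+=-8
get @ H0 ⇒ 2
H0 returns (0, 2)
H1 returns [-8, (0, 2)]
= [-8, (0, 2)]

Answer: 2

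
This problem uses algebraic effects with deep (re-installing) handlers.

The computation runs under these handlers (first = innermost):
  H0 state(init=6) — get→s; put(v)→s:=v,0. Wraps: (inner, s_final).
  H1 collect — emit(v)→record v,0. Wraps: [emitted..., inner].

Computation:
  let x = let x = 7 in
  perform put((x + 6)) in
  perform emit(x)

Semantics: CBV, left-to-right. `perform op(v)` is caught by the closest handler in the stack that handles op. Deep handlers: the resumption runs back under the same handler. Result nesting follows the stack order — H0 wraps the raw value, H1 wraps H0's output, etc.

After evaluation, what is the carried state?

Answer: 13

Evaluation trace:
put(13) @ H0 ⇒ s:=13
emit(0) @ H1 ⇒ out+=0
H0 returns (0, 13)
H1 returns [0, (0, 13)]
= [0, (0, 13)]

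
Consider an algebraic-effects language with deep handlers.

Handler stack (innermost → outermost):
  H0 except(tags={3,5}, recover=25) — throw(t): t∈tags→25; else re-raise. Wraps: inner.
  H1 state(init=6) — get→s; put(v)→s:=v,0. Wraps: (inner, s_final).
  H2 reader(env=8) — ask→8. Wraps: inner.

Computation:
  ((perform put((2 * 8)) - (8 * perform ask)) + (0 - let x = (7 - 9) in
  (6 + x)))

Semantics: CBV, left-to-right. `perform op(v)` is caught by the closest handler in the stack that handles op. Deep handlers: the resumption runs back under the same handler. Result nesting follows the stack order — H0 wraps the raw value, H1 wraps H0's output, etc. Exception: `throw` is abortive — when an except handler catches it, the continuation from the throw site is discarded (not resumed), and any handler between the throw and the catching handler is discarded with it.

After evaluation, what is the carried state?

Answer: 16

Working:
put(16) @ H1 ⇒ s:=16
ask @ H2 ⇒ 8
H0 returns -68
H1 returns (-68, 16)
H2 returns (-68, 16)
= (-68, 16)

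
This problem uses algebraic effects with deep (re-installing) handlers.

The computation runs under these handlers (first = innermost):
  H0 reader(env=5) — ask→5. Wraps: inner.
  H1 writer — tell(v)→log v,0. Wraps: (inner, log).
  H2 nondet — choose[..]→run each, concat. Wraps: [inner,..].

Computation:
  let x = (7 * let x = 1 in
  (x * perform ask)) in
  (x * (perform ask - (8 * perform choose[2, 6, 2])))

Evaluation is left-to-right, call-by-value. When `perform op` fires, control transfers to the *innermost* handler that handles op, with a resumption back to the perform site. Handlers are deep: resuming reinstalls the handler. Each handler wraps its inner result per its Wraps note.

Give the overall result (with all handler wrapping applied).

Step-by-step:
ask @ H0 ⇒ 5
ask @ H0 ⇒ 5
choose[2, 6, 2] @ H2
  branch[0] choose=2:
    H0 returns -385
    H1 returns (-385, ())
    H2 returns [(-385, ())]
  branch[1] choose=6:
    H0 returns -1505
    H1 returns (-1505, ())
    H2 returns [(-1505, ())]
  branch[2] choose=2:
    H0 returns -385
    H1 returns (-385, ())
    H2 returns [(-385, ())]
= [(-385, ()), (-1505, ()), (-385, ())]

Answer: [(-385, ()), (-1505, ()), (-385, ())]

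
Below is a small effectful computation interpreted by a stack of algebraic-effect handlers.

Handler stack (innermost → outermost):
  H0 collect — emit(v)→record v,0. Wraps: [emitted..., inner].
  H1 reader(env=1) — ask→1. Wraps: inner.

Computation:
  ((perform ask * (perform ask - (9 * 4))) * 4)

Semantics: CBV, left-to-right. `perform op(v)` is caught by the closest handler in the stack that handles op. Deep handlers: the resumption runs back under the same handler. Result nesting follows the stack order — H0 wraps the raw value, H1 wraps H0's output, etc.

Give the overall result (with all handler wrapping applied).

Answer: [-140]

Working:
ask @ H1 ⇒ 1
ask @ H1 ⇒ 1
H0 returns [-140]
H1 returns [-140]
= [-140]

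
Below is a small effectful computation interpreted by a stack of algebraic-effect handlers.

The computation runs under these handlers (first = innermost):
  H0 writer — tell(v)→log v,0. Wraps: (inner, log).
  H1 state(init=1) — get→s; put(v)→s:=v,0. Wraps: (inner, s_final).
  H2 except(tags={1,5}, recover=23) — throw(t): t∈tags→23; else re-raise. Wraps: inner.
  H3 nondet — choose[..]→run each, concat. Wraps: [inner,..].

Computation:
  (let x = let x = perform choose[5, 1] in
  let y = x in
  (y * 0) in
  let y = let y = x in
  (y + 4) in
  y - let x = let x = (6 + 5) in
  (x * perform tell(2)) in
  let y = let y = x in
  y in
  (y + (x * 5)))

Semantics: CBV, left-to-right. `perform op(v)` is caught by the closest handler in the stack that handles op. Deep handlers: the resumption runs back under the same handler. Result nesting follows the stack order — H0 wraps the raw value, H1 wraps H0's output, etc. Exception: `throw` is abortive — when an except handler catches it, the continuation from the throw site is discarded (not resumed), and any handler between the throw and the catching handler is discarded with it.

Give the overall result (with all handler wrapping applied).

Answer: [((4, (2)), 1), ((4, (2)), 1)]

Step-by-step:
choose[5, 1] @ H3
  branch[0] choose=5:
    tell(2) @ H0 ⇒ log+=2
    H0 returns (4, (2))
    H1 returns ((4, (2)), 1)
    H2 returns ((4, (2)), 1)
    H3 returns [((4, (2)), 1)]
  branch[1] choose=1:
    tell(2) @ H0 ⇒ log+=2
    H0 returns (4, (2))
    H1 returns ((4, (2)), 1)
    H2 returns ((4, (2)), 1)
    H3 returns [((4, (2)), 1)]
= [((4, (2)), 1), ((4, (2)), 1)]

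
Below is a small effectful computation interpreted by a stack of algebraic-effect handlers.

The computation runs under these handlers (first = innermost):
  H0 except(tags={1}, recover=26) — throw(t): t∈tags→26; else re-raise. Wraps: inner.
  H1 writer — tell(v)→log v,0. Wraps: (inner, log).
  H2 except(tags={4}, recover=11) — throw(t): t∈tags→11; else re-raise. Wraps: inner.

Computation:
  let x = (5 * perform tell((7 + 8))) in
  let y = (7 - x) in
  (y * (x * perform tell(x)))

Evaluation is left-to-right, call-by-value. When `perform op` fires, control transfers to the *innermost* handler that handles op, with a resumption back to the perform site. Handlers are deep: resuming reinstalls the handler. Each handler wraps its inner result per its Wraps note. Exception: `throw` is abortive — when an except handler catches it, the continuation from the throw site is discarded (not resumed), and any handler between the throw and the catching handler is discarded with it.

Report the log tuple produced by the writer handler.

Evaluation trace:
tell(15) @ H1 ⇒ log+=15
tell(0) @ H1 ⇒ log+=0
H0 returns 0
H1 returns (0, (15, 0))
H2 returns (0, (15, 0))
= (0, (15, 0))

Answer: (15, 0)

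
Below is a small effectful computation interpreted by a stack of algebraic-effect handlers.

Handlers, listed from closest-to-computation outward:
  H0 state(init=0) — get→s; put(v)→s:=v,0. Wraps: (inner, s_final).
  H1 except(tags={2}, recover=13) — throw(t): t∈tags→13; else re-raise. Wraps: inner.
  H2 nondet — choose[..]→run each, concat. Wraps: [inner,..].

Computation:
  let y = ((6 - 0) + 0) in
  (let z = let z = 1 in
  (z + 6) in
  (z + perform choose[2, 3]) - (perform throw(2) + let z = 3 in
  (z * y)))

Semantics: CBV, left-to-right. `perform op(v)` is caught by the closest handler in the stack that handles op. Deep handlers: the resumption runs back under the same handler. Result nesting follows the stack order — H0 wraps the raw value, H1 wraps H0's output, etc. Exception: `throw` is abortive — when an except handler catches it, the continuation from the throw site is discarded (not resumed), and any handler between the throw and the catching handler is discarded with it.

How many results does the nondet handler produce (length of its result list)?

Answer: 2

Working:
choose[2, 3] @ H2
  branch[0] choose=2:
    throw(2) @ H1 caught ⇒ 13
    H2 returns [13]
  branch[1] choose=3:
    throw(2) @ H1 caught ⇒ 13
    H2 returns [13]
= [13, 13]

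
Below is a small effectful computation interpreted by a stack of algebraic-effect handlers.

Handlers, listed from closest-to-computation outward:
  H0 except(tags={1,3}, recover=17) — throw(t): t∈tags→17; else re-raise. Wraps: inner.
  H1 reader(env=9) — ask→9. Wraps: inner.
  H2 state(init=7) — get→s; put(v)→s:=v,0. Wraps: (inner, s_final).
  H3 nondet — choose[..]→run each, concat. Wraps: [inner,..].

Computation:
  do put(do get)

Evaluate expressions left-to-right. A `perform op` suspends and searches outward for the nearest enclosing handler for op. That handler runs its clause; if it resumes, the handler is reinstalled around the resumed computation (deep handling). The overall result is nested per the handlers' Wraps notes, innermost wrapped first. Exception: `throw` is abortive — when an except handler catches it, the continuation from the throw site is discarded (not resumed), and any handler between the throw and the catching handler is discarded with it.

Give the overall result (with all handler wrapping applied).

Answer: [(0, 7)]

Working:
get @ H2 ⇒ 7
put(7) @ H2 ⇒ s:=7
H0 returns 0
H1 returns 0
H2 returns (0, 7)
H3 returns [(0, 7)]
= [(0, 7)]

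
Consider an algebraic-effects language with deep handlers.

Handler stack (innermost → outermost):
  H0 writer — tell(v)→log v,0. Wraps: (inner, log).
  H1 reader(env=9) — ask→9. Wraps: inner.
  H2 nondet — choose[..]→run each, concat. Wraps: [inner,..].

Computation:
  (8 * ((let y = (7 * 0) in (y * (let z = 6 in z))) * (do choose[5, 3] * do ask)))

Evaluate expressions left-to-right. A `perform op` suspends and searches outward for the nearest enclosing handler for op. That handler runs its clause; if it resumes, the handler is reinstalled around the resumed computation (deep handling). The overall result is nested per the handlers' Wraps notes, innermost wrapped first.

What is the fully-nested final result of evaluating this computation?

Evaluation trace:
choose[5, 3] @ H2
  branch[0] choose=5:
    ask @ H1 ⇒ 9
    H0 returns (0, ())
    H1 returns (0, ())
    H2 returns [(0, ())]
  branch[1] choose=3:
    ask @ H1 ⇒ 9
    H0 returns (0, ())
    H1 returns (0, ())
    H2 returns [(0, ())]
= [(0, ()), (0, ())]

Answer: [(0, ()), (0, ())]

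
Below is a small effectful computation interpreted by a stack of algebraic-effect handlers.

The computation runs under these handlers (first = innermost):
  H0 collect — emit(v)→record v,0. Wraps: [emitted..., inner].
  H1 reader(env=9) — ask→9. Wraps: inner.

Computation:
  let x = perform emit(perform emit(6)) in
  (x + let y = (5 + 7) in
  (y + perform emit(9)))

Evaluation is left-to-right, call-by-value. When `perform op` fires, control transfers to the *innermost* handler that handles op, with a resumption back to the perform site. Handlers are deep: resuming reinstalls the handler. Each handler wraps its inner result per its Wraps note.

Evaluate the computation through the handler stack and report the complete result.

Step-by-step:
emit(6) @ H0 ⇒ out+=6
emit(0) @ H0 ⇒ out+=0
emit(9) @ H0 ⇒ out+=9
H0 returns [6, 0, 9, 12]
H1 returns [6, 0, 9, 12]
= [6, 0, 9, 12]

Answer: [6, 0, 9, 12]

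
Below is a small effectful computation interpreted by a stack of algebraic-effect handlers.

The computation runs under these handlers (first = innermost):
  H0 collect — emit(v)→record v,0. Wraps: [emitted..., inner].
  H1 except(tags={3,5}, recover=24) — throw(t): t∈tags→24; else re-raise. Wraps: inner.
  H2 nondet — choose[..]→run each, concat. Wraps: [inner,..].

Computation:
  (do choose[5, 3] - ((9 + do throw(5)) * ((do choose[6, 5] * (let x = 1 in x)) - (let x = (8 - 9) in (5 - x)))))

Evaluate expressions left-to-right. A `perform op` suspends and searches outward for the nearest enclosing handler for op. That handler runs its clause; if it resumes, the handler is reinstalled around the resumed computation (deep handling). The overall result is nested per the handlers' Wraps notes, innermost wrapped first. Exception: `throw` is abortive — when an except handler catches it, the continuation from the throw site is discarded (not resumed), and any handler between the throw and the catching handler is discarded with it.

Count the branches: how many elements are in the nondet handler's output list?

Answer: 2

Evaluation trace:
choose[5, 3] @ H2
  branch[0] choose=5:
    throw(5) @ H1 caught ⇒ 24
    H2 returns [24]
  branch[1] choose=3:
    throw(5) @ H1 caught ⇒ 24
    H2 returns [24]
= [24, 24]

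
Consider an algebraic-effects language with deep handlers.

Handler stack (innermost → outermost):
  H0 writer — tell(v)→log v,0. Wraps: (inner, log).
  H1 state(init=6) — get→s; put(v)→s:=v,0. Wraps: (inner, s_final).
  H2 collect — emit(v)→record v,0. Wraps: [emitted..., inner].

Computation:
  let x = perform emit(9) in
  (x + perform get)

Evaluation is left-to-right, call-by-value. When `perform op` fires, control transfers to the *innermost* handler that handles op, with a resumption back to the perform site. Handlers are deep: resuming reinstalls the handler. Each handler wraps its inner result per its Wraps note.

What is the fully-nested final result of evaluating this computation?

Answer: [9, ((6, ()), 6)]

Step-by-step:
emit(9) @ H2 ⇒ out+=9
get @ H1 ⇒ 6
H0 returns (6, ())
H1 returns ((6, ()), 6)
H2 returns [9, ((6, ()), 6)]
= [9, ((6, ()), 6)]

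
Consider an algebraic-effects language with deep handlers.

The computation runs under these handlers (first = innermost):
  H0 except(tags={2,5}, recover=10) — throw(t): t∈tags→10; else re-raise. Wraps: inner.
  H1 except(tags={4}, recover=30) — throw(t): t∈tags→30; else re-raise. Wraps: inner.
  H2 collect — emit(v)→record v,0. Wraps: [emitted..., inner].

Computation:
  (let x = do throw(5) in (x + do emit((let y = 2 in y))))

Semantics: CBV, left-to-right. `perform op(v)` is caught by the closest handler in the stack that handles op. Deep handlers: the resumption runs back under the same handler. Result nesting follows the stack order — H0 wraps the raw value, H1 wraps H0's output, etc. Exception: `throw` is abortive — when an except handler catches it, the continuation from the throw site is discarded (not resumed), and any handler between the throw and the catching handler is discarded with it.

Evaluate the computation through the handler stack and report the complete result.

Answer: [10]

Evaluation trace:
throw(5) @ H0 caught ⇒ 10
H1 returns 10
H2 returns [10]
= [10]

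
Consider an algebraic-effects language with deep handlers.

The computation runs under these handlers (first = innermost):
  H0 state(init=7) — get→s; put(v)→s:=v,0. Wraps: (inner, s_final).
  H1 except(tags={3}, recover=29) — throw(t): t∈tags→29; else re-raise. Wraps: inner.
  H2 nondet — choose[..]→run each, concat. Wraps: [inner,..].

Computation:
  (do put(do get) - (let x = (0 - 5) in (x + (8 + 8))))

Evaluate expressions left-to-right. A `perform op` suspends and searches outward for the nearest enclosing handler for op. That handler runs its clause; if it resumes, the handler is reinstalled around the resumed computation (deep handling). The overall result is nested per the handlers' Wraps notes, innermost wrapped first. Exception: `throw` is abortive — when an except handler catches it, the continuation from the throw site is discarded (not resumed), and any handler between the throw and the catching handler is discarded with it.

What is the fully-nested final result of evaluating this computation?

Step-by-step:
get @ H0 ⇒ 7
put(7) @ H0 ⇒ s:=7
H0 returns (-11, 7)
H1 returns (-11, 7)
H2 returns [(-11, 7)]
= [(-11, 7)]

Answer: [(-11, 7)]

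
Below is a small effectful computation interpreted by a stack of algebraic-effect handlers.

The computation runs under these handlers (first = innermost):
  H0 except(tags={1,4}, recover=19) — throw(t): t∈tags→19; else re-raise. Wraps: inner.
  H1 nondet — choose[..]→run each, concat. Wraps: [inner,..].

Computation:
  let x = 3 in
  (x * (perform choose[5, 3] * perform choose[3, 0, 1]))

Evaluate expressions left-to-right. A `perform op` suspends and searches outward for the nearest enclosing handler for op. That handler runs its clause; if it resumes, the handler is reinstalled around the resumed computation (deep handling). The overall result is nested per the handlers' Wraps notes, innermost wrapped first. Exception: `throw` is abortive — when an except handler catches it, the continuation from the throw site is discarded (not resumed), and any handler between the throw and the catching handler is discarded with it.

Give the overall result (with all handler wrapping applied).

Step-by-step:
choose[5, 3] @ H1
  branch[0] choose=5:
    choose[3, 0, 1] @ H1
      branch[0] choose=3:
        H0 returns 45
        H1 returns [45]
      branch[1] choose=0:
        H0 returns 0
        H1 returns [0]
      branch[2] choose=1:
        H0 returns 15
        H1 returns [15]
  branch[1] choose=3:
    choose[3, 0, 1] @ H1
      branch[0] choose=3:
        H0 returns 27
        H1 returns [27]
      branch[1] choose=0:
        H0 returns 0
        H1 returns [0]
      branch[2] choose=1:
        H0 returns 9
        H1 returns [9]
= [45, 0, 15, 27, 0, 9]

Answer: [45, 0, 15, 27, 0, 9]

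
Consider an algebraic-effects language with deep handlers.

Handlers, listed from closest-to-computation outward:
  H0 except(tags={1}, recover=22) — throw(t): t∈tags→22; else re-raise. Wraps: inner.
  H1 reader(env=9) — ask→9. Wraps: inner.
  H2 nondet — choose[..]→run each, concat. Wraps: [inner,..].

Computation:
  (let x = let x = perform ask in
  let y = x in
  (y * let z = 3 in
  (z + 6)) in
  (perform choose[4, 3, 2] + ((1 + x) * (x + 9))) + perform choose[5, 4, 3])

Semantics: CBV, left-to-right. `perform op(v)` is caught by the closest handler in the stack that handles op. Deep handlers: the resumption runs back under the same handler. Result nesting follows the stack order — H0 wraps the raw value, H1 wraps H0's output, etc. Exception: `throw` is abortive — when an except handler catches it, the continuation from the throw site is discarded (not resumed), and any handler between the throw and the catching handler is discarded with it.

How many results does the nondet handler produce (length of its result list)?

Step-by-step:
ask @ H1 ⇒ 9
choose[4, 3, 2] @ H2
  branch[0] choose=4:
    choose[5, 4, 3] @ H2
      branch[0] choose=5:
        H0 returns 7389
        H1 returns 7389
        H2 returns [7389]
      branch[1] choose=4:
        H0 returns 7388
        H1 returns 7388
        H2 returns [7388]
      branch[2] choose=3:
        H0 returns 7387
        H1 returns 7387
        H2 returns [7387]
  branch[1] choose=3:
    choose[5, 4, 3] @ H2
      branch[0] choose=5:
        H0 returns 7388
        H1 returns 7388
        H2 returns [7388]
      branch[1] choose=4:
        H0 returns 7387
        H1 returns 7387
        H2 returns [7387]
      branch[2] choose=3:
        H0 returns 7386
        H1 returns 7386
        H2 returns [7386]
  branch[2] choose=2:
    choose[5, 4, 3] @ H2
      branch[0] choose=5:
        H0 returns 7387
        H1 returns 7387
        H2 returns [7387]
      branch[1] choose=4:
        H0 returns 7386
        H1 returns 7386
        H2 returns [7386]
      branch[2] choose=3:
        H0 returns 7385
        H1 returns 7385
        H2 returns [7385]
= [7389, 7388, 7387, 7388, 7387, 7386, 7387, 7386, 7385]

Answer: 9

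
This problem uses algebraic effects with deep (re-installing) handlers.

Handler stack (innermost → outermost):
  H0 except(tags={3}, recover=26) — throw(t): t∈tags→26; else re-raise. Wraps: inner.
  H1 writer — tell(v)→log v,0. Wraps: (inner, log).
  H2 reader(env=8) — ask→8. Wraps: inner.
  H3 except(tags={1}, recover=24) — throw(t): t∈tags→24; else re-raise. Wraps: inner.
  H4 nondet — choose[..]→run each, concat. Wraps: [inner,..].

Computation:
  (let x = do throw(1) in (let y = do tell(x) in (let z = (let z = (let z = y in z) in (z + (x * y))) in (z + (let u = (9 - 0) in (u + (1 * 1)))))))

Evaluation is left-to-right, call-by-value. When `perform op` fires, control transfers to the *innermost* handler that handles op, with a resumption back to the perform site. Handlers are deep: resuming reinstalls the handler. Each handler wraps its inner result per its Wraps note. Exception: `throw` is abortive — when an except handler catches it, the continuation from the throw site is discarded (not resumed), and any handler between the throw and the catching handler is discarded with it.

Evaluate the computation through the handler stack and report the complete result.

Answer: [24]

Step-by-step:
throw(1) @ H0 re-raised
throw(1) @ H3 caught ⇒ 24
H4 returns [24]
= [24]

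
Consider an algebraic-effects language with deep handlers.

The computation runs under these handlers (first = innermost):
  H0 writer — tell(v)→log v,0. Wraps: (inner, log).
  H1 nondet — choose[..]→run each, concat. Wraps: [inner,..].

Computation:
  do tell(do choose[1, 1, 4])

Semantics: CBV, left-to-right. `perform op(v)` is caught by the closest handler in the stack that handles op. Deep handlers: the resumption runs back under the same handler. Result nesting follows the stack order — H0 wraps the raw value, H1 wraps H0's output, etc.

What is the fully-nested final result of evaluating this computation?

Answer: [(0, (1)), (0, (1)), (0, (4))]

Working:
choose[1, 1, 4] @ H1
  branch[0] choose=1:
    tell(1) @ H0 ⇒ log+=1
    H0 returns (0, (1))
    H1 returns [(0, (1))]
  branch[1] choose=1:
    tell(1) @ H0 ⇒ log+=1
    H0 returns (0, (1))
    H1 returns [(0, (1))]
  branch[2] choose=4:
    tell(4) @ H0 ⇒ log+=4
    H0 returns (0, (4))
    H1 returns [(0, (4))]
= [(0, (1)), (0, (1)), (0, (4))]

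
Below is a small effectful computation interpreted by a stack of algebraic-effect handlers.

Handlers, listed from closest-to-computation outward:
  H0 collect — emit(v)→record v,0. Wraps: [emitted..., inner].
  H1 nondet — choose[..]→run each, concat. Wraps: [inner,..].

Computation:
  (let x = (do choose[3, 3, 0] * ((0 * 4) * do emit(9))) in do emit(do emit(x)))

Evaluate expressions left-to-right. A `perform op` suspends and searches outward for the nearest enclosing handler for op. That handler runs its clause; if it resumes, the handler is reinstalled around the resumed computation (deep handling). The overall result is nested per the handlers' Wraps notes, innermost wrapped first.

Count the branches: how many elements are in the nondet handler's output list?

Step-by-step:
choose[3, 3, 0] @ H1
  branch[0] choose=3:
    emit(9) @ H0 ⇒ out+=9
    emit(0) @ H0 ⇒ out+=0
    emit(0) @ H0 ⇒ out+=0
    H0 returns [9, 0, 0, 0]
    H1 returns [[9, 0, 0, 0]]
  branch[1] choose=3:
    emit(9) @ H0 ⇒ out+=9
    emit(0) @ H0 ⇒ out+=0
    emit(0) @ H0 ⇒ out+=0
    H0 returns [9, 0, 0, 0]
    H1 returns [[9, 0, 0, 0]]
  branch[2] choose=0:
    emit(9) @ H0 ⇒ out+=9
    emit(0) @ H0 ⇒ out+=0
    emit(0) @ H0 ⇒ out+=0
    H0 returns [9, 0, 0, 0]
    H1 returns [[9, 0, 0, 0]]
= [[9, 0, 0, 0], [9, 0, 0, 0], [9, 0, 0, 0]]

Answer: 3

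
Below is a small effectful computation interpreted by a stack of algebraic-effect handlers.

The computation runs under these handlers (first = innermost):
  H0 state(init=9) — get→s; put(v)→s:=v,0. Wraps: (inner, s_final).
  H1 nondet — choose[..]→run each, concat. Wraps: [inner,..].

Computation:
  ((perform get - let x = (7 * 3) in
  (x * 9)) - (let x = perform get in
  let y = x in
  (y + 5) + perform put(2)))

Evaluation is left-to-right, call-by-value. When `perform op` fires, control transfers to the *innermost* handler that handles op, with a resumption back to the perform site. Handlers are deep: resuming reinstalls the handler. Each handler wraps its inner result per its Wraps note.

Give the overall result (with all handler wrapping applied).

Working:
get @ H0 ⇒ 9
get @ H0 ⇒ 9
put(2) @ H0 ⇒ s:=2
H0 returns (-194, 2)
H1 returns [(-194, 2)]
= [(-194, 2)]

Answer: [(-194, 2)]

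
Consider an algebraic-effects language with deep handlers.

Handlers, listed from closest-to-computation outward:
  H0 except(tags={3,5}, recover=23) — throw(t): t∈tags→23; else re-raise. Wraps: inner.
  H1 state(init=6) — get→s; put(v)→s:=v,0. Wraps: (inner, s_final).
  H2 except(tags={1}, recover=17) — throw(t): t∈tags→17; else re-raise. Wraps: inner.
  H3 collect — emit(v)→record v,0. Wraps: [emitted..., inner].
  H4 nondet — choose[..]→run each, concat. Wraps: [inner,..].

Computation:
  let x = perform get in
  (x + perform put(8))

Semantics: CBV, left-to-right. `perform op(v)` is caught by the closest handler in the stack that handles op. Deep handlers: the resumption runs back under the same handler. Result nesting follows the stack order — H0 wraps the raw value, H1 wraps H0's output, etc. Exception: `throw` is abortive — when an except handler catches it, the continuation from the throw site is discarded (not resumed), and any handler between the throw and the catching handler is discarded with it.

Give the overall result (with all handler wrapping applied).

Evaluation trace:
get @ H1 ⇒ 6
put(8) @ H1 ⇒ s:=8
H0 returns 6
H1 returns (6, 8)
H2 returns (6, 8)
H3 returns [(6, 8)]
H4 returns [[(6, 8)]]
= [[(6, 8)]]

Answer: [[(6, 8)]]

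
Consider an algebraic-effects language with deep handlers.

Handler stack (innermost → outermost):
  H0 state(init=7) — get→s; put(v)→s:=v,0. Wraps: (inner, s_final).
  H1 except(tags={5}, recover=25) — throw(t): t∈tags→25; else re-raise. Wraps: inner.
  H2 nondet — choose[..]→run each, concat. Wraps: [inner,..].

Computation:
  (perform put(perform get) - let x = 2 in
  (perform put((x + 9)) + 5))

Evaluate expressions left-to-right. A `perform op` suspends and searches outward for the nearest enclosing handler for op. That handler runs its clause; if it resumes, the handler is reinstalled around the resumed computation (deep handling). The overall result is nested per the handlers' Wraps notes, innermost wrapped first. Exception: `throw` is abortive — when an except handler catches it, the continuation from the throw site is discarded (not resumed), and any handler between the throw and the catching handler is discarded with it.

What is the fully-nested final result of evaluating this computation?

Answer: [(-5, 11)]

Evaluation trace:
get @ H0 ⇒ 7
put(7) @ H0 ⇒ s:=7
put(11) @ H0 ⇒ s:=11
H0 returns (-5, 11)
H1 returns (-5, 11)
H2 returns [(-5, 11)]
= [(-5, 11)]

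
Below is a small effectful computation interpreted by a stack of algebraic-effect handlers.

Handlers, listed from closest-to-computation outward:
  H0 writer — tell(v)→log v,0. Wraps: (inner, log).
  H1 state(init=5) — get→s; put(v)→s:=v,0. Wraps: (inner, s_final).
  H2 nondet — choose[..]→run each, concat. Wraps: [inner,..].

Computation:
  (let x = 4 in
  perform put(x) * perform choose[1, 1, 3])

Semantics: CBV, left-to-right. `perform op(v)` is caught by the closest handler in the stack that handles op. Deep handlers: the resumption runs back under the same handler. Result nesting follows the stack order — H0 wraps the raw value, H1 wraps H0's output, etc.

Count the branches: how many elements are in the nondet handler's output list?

Working:
put(4) @ H1 ⇒ s:=4
choose[1, 1, 3] @ H2
  branch[0] choose=1:
    H0 returns (0, ())
    H1 returns ((0, ()), 4)
    H2 returns [((0, ()), 4)]
  branch[1] choose=1:
    H0 returns (0, ())
    H1 returns ((0, ()), 4)
    H2 returns [((0, ()), 4)]
  branch[2] choose=3:
    H0 returns (0, ())
    H1 returns ((0, ()), 4)
    H2 returns [((0, ()), 4)]
= [((0, ()), 4), ((0, ()), 4), ((0, ()), 4)]

Answer: 3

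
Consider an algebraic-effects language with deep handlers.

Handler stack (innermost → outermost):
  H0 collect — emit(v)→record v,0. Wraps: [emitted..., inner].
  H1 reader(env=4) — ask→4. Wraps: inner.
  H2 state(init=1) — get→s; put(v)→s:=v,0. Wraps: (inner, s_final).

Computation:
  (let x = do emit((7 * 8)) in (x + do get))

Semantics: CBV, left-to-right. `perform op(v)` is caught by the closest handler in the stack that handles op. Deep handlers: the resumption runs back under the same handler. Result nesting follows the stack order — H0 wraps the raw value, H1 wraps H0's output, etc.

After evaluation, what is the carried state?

Working:
emit(56) @ H0 ⇒ out+=56
get @ H2 ⇒ 1
H0 returns [56, 1]
H1 returns [56, 1]
H2 returns ([56, 1], 1)
= ([56, 1], 1)

Answer: 1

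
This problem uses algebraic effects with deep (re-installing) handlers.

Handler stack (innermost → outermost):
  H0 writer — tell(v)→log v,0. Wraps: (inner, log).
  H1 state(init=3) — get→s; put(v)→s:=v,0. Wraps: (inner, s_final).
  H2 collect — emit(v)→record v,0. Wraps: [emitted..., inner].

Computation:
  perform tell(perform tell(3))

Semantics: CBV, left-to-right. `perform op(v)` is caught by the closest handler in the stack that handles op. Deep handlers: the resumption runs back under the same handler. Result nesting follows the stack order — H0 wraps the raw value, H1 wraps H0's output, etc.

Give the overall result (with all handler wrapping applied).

Evaluation trace:
tell(3) @ H0 ⇒ log+=3
tell(0) @ H0 ⇒ log+=0
H0 returns (0, (3, 0))
H1 returns ((0, (3, 0)), 3)
H2 returns [((0, (3, 0)), 3)]
= [((0, (3, 0)), 3)]

Answer: [((0, (3, 0)), 3)]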